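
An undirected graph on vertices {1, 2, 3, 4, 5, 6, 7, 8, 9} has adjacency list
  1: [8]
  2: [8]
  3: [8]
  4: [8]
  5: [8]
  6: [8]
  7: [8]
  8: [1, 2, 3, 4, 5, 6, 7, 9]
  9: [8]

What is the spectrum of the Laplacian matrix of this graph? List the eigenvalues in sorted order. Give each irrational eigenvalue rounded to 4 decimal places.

[0, 1, 1, 1, 1, 1, 1, 1, 9]

With the vertex order [1, 2, 3, 4, 5, 6, 7, 8, 9], the degrees are [1, 1, 1, 1, 1, 1, 1, 8, 1], giving D = diag(1, 1, 1, 1, 1, 1, 1, 8, 1) and L = D - A. Since every row of L sums to 0, the all-ones vector is in the kernel and 0 is an eigenvalue. There is one zero in the spectrum, matching the 1 component.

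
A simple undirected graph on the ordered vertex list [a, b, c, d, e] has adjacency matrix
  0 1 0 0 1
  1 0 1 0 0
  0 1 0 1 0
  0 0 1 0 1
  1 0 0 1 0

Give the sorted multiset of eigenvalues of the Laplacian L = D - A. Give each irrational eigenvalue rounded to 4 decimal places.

Reading degrees in the order [a, b, c, d, e] gives [2, 2, 2, 2, 2]; set D = diag(2, 2, 2, 2, 2) and form L = D - A. The multiplicity of 0 as a Laplacian eigenvalue equals the number of connected components. The single zero eigenvalue shows the graph is connected. The eigenvalues sum to 10, which equals trace(L) = 2|E|.

[0, 1.3820, 1.3820, 3.6180, 3.6180]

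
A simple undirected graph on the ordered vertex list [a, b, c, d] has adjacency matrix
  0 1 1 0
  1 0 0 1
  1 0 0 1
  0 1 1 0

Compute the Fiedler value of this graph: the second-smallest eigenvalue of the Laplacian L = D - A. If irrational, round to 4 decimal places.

2

Reading degrees in the order [a, b, c, d] gives [2, 2, 2, 2]; set D = diag(2, 2, 2, 2) and form L = D - A. The sorted Laplacian eigenvalues are [0, 2, 2, 4]; the algebraic connectivity is the second entry, 2. By the matrix-tree theorem the graph has (1/4) * product of the nonzero eigenvalues = 4 spanning trees. The eigenvalues sum to 8, which equals trace(L) = 2|E|.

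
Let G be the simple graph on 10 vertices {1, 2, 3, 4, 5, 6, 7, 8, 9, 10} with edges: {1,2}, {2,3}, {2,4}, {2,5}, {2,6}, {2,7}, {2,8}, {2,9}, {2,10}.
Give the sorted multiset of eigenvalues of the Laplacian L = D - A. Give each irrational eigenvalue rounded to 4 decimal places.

[0, 1, 1, 1, 1, 1, 1, 1, 1, 10]

With the vertex order [1, 2, 3, 4, 5, 6, 7, 8, 9, 10], the degrees are [1, 9, 1, 1, 1, 1, 1, 1, 1, 1], giving D = diag(1, 9, 1, 1, 1, 1, 1, 1, 1, 1) and L = D - A. The multiplicity of 0 as a Laplacian eigenvalue equals the number of connected components. The single zero eigenvalue shows the graph is connected. The largest eigenvalue, 10, is at most the vertex count 10.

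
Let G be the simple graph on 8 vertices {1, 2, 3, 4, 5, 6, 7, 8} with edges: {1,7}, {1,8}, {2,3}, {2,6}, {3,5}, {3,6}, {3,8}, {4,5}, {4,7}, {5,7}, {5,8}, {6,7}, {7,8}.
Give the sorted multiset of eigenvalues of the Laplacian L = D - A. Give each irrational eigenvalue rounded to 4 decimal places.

[0, 1.0746, 1.6972, 3, 3.4481, 5, 5.3028, 6.4774]

Each diagonal entry of L is the vertex degree and each off-diagonal entry is -1 where an edge is present, 0 otherwise; in the order [1, 2, 3, 4, 5, 6, 7, 8] the diagonal is [2, 2, 4, 2, 4, 3, 5, 4]. Since every row of L sums to 0, the all-ones vector is in the kernel and 0 is an eigenvalue. The single zero eigenvalue shows the graph is connected.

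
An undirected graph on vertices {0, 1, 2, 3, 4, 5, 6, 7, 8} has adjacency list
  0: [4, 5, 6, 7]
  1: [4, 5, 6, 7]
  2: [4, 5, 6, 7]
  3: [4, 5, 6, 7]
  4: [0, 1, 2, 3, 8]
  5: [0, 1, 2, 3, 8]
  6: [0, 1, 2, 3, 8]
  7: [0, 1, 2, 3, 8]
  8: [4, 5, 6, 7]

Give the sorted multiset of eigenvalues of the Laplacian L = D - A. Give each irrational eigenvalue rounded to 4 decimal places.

[0, 4, 4, 4, 4, 5, 5, 5, 9]

With the vertex order [0, 1, 2, 3, 4, 5, 6, 7, 8], the degrees are [4, 4, 4, 4, 5, 5, 5, 5, 4], giving D = diag(4, 4, 4, 4, 5, 5, 5, 5, 4) and L = D - A. Since every row of L sums to 0, the all-ones vector is in the kernel and 0 is an eigenvalue. There is one zero in the spectrum, matching the 1 component. The largest eigenvalue, 9, is at most the vertex count 9.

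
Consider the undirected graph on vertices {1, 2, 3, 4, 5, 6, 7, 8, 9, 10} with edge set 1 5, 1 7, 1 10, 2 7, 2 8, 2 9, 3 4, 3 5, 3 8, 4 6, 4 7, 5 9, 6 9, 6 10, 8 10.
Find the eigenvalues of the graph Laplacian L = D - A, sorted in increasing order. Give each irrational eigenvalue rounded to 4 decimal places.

[0, 2, 2, 2, 2, 2, 5, 5, 5, 5]

Reading degrees in the order [1, 2, 3, 4, 5, 6, 7, 8, 9, 10] gives [3, 3, 3, 3, 3, 3, 3, 3, 3, 3]; set D = diag(3, 3, 3, 3, 3, 3, 3, 3, 3, 3) and form L = D - A. Since every row of L sums to 0, the all-ones vector is in the kernel and 0 is an eigenvalue. The single zero eigenvalue shows the graph is connected. The largest eigenvalue, 5, is at most the vertex count 10. There is one zero in the spectrum, matching the 1 component.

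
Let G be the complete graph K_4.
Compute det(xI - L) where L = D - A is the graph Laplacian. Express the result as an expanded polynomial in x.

The graph has 4 vertices and degree multiset [3, 3, 3, 3]; D is the diagonal matrix of degrees and L = D - A. L has integer entries, so p(x) = det(xI - L) has integer coefficients. Expanding the determinant yields x^4 - 12x^3 + 48x^2 - 64x. The coefficient of x^3 equals -trace(L) = -12, matching the sum of degrees. The largest eigenvalue, 4, is at most the vertex count 4.

x^4 - 12x^3 + 48x^2 - 64x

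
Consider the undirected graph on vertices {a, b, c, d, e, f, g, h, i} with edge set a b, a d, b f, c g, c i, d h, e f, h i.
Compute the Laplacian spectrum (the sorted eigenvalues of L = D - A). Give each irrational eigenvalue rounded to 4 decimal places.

[0, 0.1206, 0.4679, 1, 1.6527, 2.3473, 3, 3.5321, 3.8794]

Reading degrees in the order [a, b, c, d, e, f, g, h, i] gives [2, 2, 2, 2, 1, 2, 1, 2, 2]; set D = diag(2, 2, 2, 2, 1, 2, 1, 2, 2) and form L = D - A. L is symmetric positive semidefinite, so every eigenvalue is real and nonnegative.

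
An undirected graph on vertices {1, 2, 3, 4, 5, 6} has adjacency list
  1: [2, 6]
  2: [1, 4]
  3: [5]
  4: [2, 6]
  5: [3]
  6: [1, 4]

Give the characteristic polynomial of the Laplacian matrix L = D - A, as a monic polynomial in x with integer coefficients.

x^6 - 10x^5 + 36x^4 - 56x^3 + 32x^2

Reading degrees in the order [1, 2, 3, 4, 5, 6] gives [2, 2, 1, 2, 1, 2]; set D = diag(2, 2, 1, 2, 1, 2) and form L = D - A. The eigenvalues of L are [0, 0, 2, 2, 2, 4]; the characteristic polynomial is the product of (x - lambda_i), which multiplies out to x^6 - 10x^5 + 36x^4 - 56x^3 + 32x^2. The coefficient of x^5 equals -trace(L) = -10, matching the sum of degrees. The largest eigenvalue, 4, is at most the vertex count 6.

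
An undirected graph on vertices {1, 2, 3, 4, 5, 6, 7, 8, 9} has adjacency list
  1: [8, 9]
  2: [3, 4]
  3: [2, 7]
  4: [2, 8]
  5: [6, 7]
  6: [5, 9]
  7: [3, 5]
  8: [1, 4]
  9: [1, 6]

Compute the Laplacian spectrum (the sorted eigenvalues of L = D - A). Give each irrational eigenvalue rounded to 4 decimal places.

Each diagonal entry of L is the vertex degree and each off-diagonal entry is -1 where an edge is present, 0 otherwise; in the order [1, 2, 3, 4, 5, 6, 7, 8, 9] the diagonal is [2, 2, 2, 2, 2, 2, 2, 2, 2]. The multiplicity of 0 as a Laplacian eigenvalue equals the number of connected components. The largest eigenvalue, 3.8794, is at most the vertex count 9.

[0, 0.4679, 0.4679, 1.6527, 1.6527, 3, 3, 3.8794, 3.8794]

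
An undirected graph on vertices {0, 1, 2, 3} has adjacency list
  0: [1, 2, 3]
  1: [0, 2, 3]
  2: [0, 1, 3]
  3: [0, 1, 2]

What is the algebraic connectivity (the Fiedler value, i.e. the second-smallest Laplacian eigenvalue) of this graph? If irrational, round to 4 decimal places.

Each diagonal entry of L is the vertex degree and each off-diagonal entry is -1 where an edge is present, 0 otherwise; in the order [0, 1, 2, 3] the diagonal is [3, 3, 3, 3]. Computing the eigenvalues of L and sorting gives [0, 4, 4, 4]. The Fiedler value lambda_2 = 4 is strictly positive, so the graph is connected. The largest eigenvalue, 4, is at most the vertex count 4.

4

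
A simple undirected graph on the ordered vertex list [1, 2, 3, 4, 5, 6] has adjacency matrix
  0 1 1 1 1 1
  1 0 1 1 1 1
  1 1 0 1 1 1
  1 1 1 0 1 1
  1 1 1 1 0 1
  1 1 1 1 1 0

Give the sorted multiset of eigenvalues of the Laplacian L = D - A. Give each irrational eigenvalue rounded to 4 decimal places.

[0, 6, 6, 6, 6, 6]

Reading degrees in the order [1, 2, 3, 4, 5, 6] gives [5, 5, 5, 5, 5, 5]; set D = diag(5, 5, 5, 5, 5, 5) and form L = D - A. The multiplicity of 0 as a Laplacian eigenvalue equals the number of connected components. There is one zero in the spectrum, matching the 1 component. By the matrix-tree theorem the graph has (1/6) * product of the nonzero eigenvalues = 1296 spanning trees.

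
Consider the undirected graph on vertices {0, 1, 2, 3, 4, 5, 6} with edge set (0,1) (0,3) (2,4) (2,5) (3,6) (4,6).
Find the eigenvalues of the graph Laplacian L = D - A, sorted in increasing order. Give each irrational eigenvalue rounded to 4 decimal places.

[0, 0.1981, 0.7530, 1.5550, 2.4450, 3.2470, 3.8019]

Each diagonal entry of L is the vertex degree and each off-diagonal entry is -1 where an edge is present, 0 otherwise; in the order [0, 1, 2, 3, 4, 5, 6] the diagonal is [2, 1, 2, 2, 2, 1, 2]. Since every row of L sums to 0, the all-ones vector is in the kernel and 0 is an eigenvalue. The largest eigenvalue, 3.8019, is at most the vertex count 7. By the matrix-tree theorem the graph has (1/7) * product of the nonzero eigenvalues = 1 spanning tree.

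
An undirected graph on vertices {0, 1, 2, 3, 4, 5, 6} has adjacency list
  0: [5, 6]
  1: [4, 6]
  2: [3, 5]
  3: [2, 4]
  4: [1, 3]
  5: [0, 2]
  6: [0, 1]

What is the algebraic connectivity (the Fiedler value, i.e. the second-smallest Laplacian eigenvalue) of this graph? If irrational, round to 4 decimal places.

Reading degrees in the order [0, 1, 2, 3, 4, 5, 6] gives [2, 2, 2, 2, 2, 2, 2]; set D = diag(2, 2, 2, 2, 2, 2, 2) and form L = D - A. The sorted Laplacian eigenvalues are [0, 0.7530, 0.7530, 2.4450, 2.4450, 3.8019, 3.8019]; the algebraic connectivity is the second entry, 0.7530. By the matrix-tree theorem the graph has (1/7) * product of the nonzero eigenvalues = 7 spanning trees. The eigenvalues sum to 14, which equals trace(L) = 2|E|.

0.7530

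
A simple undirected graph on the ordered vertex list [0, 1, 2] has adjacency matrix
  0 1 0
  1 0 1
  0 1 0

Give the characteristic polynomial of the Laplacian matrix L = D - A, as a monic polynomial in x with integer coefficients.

x^3 - 4x^2 + 3x

Each diagonal entry of L is the vertex degree and each off-diagonal entry is -1 where an edge is present, 0 otherwise; in the order [0, 1, 2] the diagonal is [1, 2, 1]. The eigenvalues of L are [0, 1, 3]; the characteristic polynomial is the product of (x - lambda_i), which multiplies out to x^3 - 4x^2 + 3x. The coefficient of x^2 equals -trace(L) = -4, matching the sum of degrees. The largest eigenvalue, 3, is at most the vertex count 3. There is one zero in the spectrum, matching the 1 component.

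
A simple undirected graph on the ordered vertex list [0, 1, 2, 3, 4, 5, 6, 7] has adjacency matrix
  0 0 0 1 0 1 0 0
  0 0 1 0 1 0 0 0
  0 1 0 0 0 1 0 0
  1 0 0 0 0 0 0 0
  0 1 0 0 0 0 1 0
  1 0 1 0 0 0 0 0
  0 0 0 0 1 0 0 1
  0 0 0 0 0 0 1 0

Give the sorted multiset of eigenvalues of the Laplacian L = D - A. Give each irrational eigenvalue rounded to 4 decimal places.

[0, 0.1522, 0.5858, 1.2346, 2, 2.7654, 3.4142, 3.8478]

Each diagonal entry of L is the vertex degree and each off-diagonal entry is -1 where an edge is present, 0 otherwise; in the order [0, 1, 2, 3, 4, 5, 6, 7] the diagonal is [2, 2, 2, 1, 2, 2, 2, 1]. Diagonalising L (or applying a numerical eigensolver to the 8x8 matrix) gives the spectrum above. There is one zero in the spectrum, matching the 1 component. The eigenvalues sum to 14, which equals trace(L) = 2|E|.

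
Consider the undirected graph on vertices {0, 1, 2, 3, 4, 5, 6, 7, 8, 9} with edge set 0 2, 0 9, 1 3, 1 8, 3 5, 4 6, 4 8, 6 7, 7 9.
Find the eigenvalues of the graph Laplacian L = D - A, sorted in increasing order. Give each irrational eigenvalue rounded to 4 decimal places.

[0, 0.0979, 0.3820, 0.8244, 1.3820, 2, 2.6180, 3.1756, 3.6180, 3.9021]

Reading degrees in the order [0, 1, 2, 3, 4, 5, 6, 7, 8, 9] gives [2, 2, 1, 2, 2, 1, 2, 2, 2, 2]; set D = diag(2, 2, 1, 2, 2, 1, 2, 2, 2, 2) and form L = D - A. Since every row of L sums to 0, the all-ones vector is in the kernel and 0 is an eigenvalue. The single zero eigenvalue shows the graph is connected. By the matrix-tree theorem the graph has (1/10) * product of the nonzero eigenvalues = 1 spanning tree. The largest eigenvalue, 3.9021, is at most the vertex count 10.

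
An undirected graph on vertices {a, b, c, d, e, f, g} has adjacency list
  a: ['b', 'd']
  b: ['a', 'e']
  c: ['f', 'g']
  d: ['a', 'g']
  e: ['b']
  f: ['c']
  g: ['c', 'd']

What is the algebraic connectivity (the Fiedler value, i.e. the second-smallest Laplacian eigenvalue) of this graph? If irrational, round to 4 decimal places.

With the vertex order [a, b, c, d, e, f, g], the degrees are [2, 2, 2, 2, 1, 1, 2], giving D = diag(2, 2, 2, 2, 1, 1, 2) and L = D - A. The sorted Laplacian eigenvalues are [0, 0.1981, 0.7530, 1.5550, 2.4450, 3.2470, 3.8019]; the algebraic connectivity is the second entry, 0.1981. By the matrix-tree theorem the graph has (1/7) * product of the nonzero eigenvalues = 1 spanning tree. The largest eigenvalue, 3.8019, is at most the vertex count 7.

0.1981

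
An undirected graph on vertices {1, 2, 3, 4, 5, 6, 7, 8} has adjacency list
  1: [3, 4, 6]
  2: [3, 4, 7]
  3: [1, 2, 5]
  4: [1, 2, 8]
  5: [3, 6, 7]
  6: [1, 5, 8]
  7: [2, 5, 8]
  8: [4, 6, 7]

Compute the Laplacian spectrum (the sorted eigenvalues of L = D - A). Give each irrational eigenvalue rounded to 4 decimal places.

Each diagonal entry of L is the vertex degree and each off-diagonal entry is -1 where an edge is present, 0 otherwise; in the order [1, 2, 3, 4, 5, 6, 7, 8] the diagonal is [3, 3, 3, 3, 3, 3, 3, 3]. Diagonalising L (or applying a numerical eigensolver to the 8x8 matrix) gives the spectrum above. There is one zero in the spectrum, matching the 1 component.

[0, 2, 2, 2, 4, 4, 4, 6]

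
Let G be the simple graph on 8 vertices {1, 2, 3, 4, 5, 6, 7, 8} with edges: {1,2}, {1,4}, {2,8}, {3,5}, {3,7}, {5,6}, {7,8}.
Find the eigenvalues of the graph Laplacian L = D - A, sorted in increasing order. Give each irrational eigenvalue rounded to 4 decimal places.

With the vertex order [1, 2, 3, 4, 5, 6, 7, 8], the degrees are [2, 2, 2, 1, 2, 1, 2, 2], giving D = diag(2, 2, 2, 1, 2, 1, 2, 2) and L = D - A. The multiplicity of 0 as a Laplacian eigenvalue equals the number of connected components. The eigenvalues sum to 14, which equals trace(L) = 2|E|.

[0, 0.1522, 0.5858, 1.2346, 2, 2.7654, 3.4142, 3.8478]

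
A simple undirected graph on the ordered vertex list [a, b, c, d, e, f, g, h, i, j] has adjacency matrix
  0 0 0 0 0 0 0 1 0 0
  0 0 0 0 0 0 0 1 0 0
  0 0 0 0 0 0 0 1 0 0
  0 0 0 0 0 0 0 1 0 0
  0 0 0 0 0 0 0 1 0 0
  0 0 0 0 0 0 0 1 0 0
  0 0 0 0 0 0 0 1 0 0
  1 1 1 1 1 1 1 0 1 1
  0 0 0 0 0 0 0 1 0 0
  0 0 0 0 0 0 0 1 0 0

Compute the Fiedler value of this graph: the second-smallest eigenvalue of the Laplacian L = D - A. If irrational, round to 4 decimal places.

1

Each diagonal entry of L is the vertex degree and each off-diagonal entry is -1 where an edge is present, 0 otherwise; in the order [a, b, c, d, e, f, g, h, i, j] the diagonal is [1, 1, 1, 1, 1, 1, 1, 9, 1, 1]. The sorted Laplacian eigenvalues are [0, 1, 1, 1, 1, 1, 1, 1, 1, 10]; the algebraic connectivity is the second entry, 1. The eigenvalues sum to 18, which equals trace(L) = 2|E|.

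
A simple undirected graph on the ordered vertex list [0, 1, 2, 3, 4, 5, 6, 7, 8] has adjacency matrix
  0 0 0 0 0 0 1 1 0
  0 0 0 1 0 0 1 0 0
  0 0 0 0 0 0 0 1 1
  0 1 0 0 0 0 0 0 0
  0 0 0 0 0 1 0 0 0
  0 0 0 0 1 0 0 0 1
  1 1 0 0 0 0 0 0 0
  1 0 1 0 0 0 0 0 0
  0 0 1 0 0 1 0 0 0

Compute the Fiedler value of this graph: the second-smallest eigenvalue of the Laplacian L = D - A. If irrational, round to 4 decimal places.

With the vertex order [0, 1, 2, 3, 4, 5, 6, 7, 8], the degrees are [2, 2, 2, 1, 1, 2, 2, 2, 2], giving D = diag(2, 2, 2, 1, 1, 2, 2, 2, 2) and L = D - A. The sorted Laplacian eigenvalues are [0, 0.1206, 0.4679, 1, 1.6527, 2.3473, 3, 3.5321, 3.8794]; the algebraic connectivity is the second entry, 0.1206. By the matrix-tree theorem the graph has (1/9) * product of the nonzero eigenvalues = 1 spanning tree.

0.1206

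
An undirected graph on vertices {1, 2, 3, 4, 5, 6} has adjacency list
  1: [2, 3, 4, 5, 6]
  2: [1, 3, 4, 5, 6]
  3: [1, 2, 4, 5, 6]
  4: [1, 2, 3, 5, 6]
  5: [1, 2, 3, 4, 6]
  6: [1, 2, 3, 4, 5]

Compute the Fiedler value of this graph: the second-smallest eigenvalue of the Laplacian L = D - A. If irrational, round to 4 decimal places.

Each diagonal entry of L is the vertex degree and each off-diagonal entry is -1 where an edge is present, 0 otherwise; in the order [1, 2, 3, 4, 5, 6] the diagonal is [5, 5, 5, 5, 5, 5]. The smallest Laplacian eigenvalue is always 0. The next one, lambda_2 = 6, measures how hard the graph is to disconnect: larger values mean better connectivity. There is one zero in the spectrum, matching the 1 component. By the matrix-tree theorem the graph has (1/6) * product of the nonzero eigenvalues = 1296 spanning trees.

6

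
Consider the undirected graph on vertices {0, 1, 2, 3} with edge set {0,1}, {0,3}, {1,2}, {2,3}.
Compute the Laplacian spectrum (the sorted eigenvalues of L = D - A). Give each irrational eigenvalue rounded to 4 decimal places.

[0, 2, 2, 4]

With the vertex order [0, 1, 2, 3], the degrees are [2, 2, 2, 2], giving D = diag(2, 2, 2, 2) and L = D - A. The multiplicity of 0 as a Laplacian eigenvalue equals the number of connected components. The single zero eigenvalue shows the graph is connected. There is one zero in the spectrum, matching the 1 component.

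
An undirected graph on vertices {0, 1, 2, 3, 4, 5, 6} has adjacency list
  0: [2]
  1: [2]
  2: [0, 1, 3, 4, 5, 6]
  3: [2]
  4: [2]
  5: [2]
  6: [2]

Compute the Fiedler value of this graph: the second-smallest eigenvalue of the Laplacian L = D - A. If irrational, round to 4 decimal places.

1

Reading degrees in the order [0, 1, 2, 3, 4, 5, 6] gives [1, 1, 6, 1, 1, 1, 1]; set D = diag(1, 1, 6, 1, 1, 1, 1) and form L = D - A. The sorted Laplacian eigenvalues are [0, 1, 1, 1, 1, 1, 7]; the algebraic connectivity is the second entry, 1. There is one zero in the spectrum, matching the 1 component.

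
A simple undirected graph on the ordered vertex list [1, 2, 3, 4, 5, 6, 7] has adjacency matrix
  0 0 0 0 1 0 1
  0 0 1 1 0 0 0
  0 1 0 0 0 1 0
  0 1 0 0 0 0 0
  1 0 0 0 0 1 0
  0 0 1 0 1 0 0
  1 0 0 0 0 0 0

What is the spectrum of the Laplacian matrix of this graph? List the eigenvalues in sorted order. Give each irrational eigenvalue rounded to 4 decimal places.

With the vertex order [1, 2, 3, 4, 5, 6, 7], the degrees are [2, 2, 2, 1, 2, 2, 1], giving D = diag(2, 2, 2, 1, 2, 2, 1) and L = D - A. Since every row of L sums to 0, the all-ones vector is in the kernel and 0 is an eigenvalue. The eigenvalues sum to 12, which equals trace(L) = 2|E|.

[0, 0.1981, 0.7530, 1.5550, 2.4450, 3.2470, 3.8019]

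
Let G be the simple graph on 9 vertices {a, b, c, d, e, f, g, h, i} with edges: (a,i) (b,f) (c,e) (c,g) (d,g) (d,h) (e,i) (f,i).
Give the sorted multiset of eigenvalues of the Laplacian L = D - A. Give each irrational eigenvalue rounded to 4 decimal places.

With the vertex order [a, b, c, d, e, f, g, h, i], the degrees are [1, 1, 2, 2, 2, 2, 2, 1, 3], giving D = diag(1, 1, 2, 2, 2, 2, 2, 1, 3) and L = D - A. Since every row of L sums to 0, the all-ones vector is in the kernel and 0 is an eigenvalue. The largest eigenvalue, 4.3455, is at most the vertex count 9.

[0, 0.1404, 0.5362, 0.7754, 1.5803, 2.2449, 2.7784, 3.5988, 4.3455]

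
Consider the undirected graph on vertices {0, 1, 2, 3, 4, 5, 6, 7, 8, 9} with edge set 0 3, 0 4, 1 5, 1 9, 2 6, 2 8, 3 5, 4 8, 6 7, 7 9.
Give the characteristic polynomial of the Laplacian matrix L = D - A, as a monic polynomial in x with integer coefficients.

With the vertex order [0, 1, 2, 3, 4, 5, 6, 7, 8, 9], the degrees are [2, 2, 2, 2, 2, 2, 2, 2, 2, 2], giving D = diag(2, 2, 2, 2, 2, 2, 2, 2, 2, 2) and L = D - A. L has integer entries, so p(x) = det(xI - L) has integer coefficients. Expanding the determinant yields x^10 - 20x^9 + 170x^8 - 800x^7 + 2275x^6 - 4004x^5 + 4290x^4 - 2640x^3 + 825x^2 - 100x. Since p(0) = det(-L) = 0, x divides p(x). The eigenvalues sum to 20, which equals trace(L) = 2|E|.

x^10 - 20x^9 + 170x^8 - 800x^7 + 2275x^6 - 4004x^5 + 4290x^4 - 2640x^3 + 825x^2 - 100x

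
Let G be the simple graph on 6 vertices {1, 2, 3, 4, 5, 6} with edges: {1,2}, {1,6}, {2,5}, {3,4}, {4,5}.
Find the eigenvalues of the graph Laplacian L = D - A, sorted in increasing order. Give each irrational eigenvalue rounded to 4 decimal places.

Each diagonal entry of L is the vertex degree and each off-diagonal entry is -1 where an edge is present, 0 otherwise; in the order [1, 2, 3, 4, 5, 6] the diagonal is [2, 2, 1, 2, 2, 1]. Since every row of L sums to 0, the all-ones vector is in the kernel and 0 is an eigenvalue. The single zero eigenvalue shows the graph is connected. There is one zero in the spectrum, matching the 1 component.

[0, 0.2679, 1, 2, 3, 3.7321]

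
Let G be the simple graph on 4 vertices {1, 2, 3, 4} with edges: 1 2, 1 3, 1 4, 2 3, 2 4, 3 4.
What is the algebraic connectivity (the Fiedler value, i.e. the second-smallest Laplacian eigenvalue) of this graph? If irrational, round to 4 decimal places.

4

Each diagonal entry of L is the vertex degree and each off-diagonal entry is -1 where an edge is present, 0 otherwise; in the order [1, 2, 3, 4] the diagonal is [3, 3, 3, 3]. Computing the eigenvalues of L and sorting gives [0, 4, 4, 4]. The Fiedler value lambda_2 = 4 is strictly positive, so the graph is connected.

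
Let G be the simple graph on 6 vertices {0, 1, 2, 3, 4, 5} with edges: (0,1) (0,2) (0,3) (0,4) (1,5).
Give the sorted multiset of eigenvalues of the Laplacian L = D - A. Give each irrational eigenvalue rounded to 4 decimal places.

Reading degrees in the order [0, 1, 2, 3, 4, 5] gives [4, 2, 1, 1, 1, 1]; set D = diag(4, 2, 1, 1, 1, 1) and form L = D - A. L is symmetric positive semidefinite, so every eigenvalue is real and nonnegative. The eigenvalues sum to 10, which equals trace(L) = 2|E|.

[0, 0.4859, 1, 1, 2.4280, 5.0861]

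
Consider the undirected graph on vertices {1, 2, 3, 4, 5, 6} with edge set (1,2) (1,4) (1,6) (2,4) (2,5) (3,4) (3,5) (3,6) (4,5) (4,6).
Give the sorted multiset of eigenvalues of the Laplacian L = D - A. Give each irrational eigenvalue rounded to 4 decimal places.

Each diagonal entry of L is the vertex degree and each off-diagonal entry is -1 where an edge is present, 0 otherwise; in the order [1, 2, 3, 4, 5, 6] the diagonal is [3, 3, 3, 5, 3, 3]. L is symmetric positive semidefinite, so every eigenvalue is real and nonnegative. The single zero eigenvalue shows the graph is connected. By the matrix-tree theorem the graph has (1/6) * product of the nonzero eigenvalues = 121 spanning trees. The largest eigenvalue, 6, is at most the vertex count 6.

[0, 2.3820, 2.3820, 4.6180, 4.6180, 6]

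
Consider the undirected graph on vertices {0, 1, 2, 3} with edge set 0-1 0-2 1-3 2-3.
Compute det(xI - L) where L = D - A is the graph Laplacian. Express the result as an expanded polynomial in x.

Reading degrees in the order [0, 1, 2, 3] gives [2, 2, 2, 2]; set D = diag(2, 2, 2, 2) and form L = D - A. L has integer entries, so p(x) = det(xI - L) has integer coefficients. Expanding the determinant yields x^4 - 8x^3 + 20x^2 - 16x. Since p(0) = det(-L) = 0, x divides p(x). There is one zero in the spectrum, matching the 1 component.

x^4 - 8x^3 + 20x^2 - 16x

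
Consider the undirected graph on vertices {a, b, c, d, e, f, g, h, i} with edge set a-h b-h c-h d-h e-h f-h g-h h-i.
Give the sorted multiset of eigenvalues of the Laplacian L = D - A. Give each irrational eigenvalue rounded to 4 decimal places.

[0, 1, 1, 1, 1, 1, 1, 1, 9]

Reading degrees in the order [a, b, c, d, e, f, g, h, i] gives [1, 1, 1, 1, 1, 1, 1, 8, 1]; set D = diag(1, 1, 1, 1, 1, 1, 1, 8, 1) and form L = D - A. Diagonalising L (or applying a numerical eigensolver to the 9x9 matrix) gives the spectrum above. There is one zero in the spectrum, matching the 1 component. The largest eigenvalue, 9, is at most the vertex count 9.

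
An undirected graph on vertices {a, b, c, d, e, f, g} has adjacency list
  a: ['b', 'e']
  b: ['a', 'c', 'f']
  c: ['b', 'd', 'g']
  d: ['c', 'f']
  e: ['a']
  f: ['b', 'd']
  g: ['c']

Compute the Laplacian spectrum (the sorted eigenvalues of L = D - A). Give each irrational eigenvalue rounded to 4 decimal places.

[0, 0.3820, 0.8851, 2, 2.6180, 3.2541, 4.8608]

Each diagonal entry of L is the vertex degree and each off-diagonal entry is -1 where an edge is present, 0 otherwise; in the order [a, b, c, d, e, f, g] the diagonal is [2, 3, 3, 2, 1, 2, 1]. The multiplicity of 0 as a Laplacian eigenvalue equals the number of connected components.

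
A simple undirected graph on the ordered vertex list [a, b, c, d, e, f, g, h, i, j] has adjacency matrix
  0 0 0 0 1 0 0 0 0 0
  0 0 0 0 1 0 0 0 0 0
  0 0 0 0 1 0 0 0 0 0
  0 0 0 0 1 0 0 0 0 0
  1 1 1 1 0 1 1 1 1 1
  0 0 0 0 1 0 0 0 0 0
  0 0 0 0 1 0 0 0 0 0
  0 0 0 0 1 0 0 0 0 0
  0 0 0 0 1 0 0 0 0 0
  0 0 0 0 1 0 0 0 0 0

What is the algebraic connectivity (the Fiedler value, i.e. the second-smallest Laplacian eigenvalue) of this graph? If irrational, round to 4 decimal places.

1

Each diagonal entry of L is the vertex degree and each off-diagonal entry is -1 where an edge is present, 0 otherwise; in the order [a, b, c, d, e, f, g, h, i, j] the diagonal is [1, 1, 1, 1, 9, 1, 1, 1, 1, 1]. The sorted Laplacian eigenvalues are [0, 1, 1, 1, 1, 1, 1, 1, 1, 10]; the algebraic connectivity is the second entry, 1. By the matrix-tree theorem the graph has (1/10) * product of the nonzero eigenvalues = 1 spanning tree. There is one zero in the spectrum, matching the 1 component.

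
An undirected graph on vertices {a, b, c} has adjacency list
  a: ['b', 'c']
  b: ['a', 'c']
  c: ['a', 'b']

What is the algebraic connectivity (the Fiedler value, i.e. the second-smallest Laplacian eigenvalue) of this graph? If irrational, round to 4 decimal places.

3

Reading degrees in the order [a, b, c] gives [2, 2, 2]; set D = diag(2, 2, 2) and form L = D - A. Computing the eigenvalues of L and sorting gives [0, 3, 3]. The Fiedler value lambda_2 = 3 is strictly positive, so the graph is connected. The largest eigenvalue, 3, is at most the vertex count 3.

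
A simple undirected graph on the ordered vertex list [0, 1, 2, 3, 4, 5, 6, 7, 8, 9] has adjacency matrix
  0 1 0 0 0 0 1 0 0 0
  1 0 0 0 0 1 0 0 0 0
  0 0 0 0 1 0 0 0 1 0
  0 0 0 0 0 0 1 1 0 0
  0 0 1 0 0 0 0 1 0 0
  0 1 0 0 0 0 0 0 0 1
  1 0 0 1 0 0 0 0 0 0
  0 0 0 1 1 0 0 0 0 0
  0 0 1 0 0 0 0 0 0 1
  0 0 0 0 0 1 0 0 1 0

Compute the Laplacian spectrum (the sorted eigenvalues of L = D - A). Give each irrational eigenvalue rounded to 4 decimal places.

Each diagonal entry of L is the vertex degree and each off-diagonal entry is -1 where an edge is present, 0 otherwise; in the order [0, 1, 2, 3, 4, 5, 6, 7, 8, 9] the diagonal is [2, 2, 2, 2, 2, 2, 2, 2, 2, 2]. L is symmetric positive semidefinite, so every eigenvalue is real and nonnegative. The single zero eigenvalue shows the graph is connected. By the matrix-tree theorem the graph has (1/10) * product of the nonzero eigenvalues = 10 spanning trees. There is one zero in the spectrum, matching the 1 component.

[0, 0.3820, 0.3820, 1.3820, 1.3820, 2.6180, 2.6180, 3.6180, 3.6180, 4]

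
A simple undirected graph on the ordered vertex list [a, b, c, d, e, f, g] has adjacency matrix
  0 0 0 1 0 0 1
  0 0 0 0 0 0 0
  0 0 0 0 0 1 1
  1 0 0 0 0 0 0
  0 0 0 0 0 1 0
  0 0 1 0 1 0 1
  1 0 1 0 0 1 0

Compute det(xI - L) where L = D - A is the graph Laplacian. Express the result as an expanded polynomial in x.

Reading degrees in the order [a, b, c, d, e, f, g] gives [2, 0, 2, 1, 1, 3, 3]; set D = diag(2, 0, 2, 1, 1, 3, 3) and form L = D - A. L has integer entries, so p(x) = det(xI - L) has integer coefficients. Expanding the determinant yields x^7 - 12x^6 + 52x^5 - 98x^4 + 76x^3 - 18x^2. The coefficient of x^6 equals -trace(L) = -12, matching the sum of degrees. The eigenvalues sum to 12, which equals trace(L) = 2|E|.

x^7 - 12x^6 + 52x^5 - 98x^4 + 76x^3 - 18x^2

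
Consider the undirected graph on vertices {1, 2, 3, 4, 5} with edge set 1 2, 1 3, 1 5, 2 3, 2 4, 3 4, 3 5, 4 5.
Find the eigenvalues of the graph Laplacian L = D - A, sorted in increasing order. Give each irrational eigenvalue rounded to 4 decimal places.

[0, 3, 3, 5, 5]

With the vertex order [1, 2, 3, 4, 5], the degrees are [3, 3, 4, 3, 3], giving D = diag(3, 3, 4, 3, 3) and L = D - A. Diagonalising L (or applying a numerical eigensolver to the 5x5 matrix) gives the spectrum above. The single zero eigenvalue shows the graph is connected.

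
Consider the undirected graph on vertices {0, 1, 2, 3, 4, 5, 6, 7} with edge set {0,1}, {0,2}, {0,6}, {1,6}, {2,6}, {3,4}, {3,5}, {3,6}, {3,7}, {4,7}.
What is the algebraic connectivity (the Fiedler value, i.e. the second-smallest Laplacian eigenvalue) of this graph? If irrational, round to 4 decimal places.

0.3542

Each diagonal entry of L is the vertex degree and each off-diagonal entry is -1 where an edge is present, 0 otherwise; in the order [0, 1, 2, 3, 4, 5, 6, 7] the diagonal is [3, 2, 2, 4, 2, 1, 4, 2]. Computing the eigenvalues of L and sorting gives [0, 0.3542, 1, 2, 3, 4, 4, 5.6458]. The Fiedler value lambda_2 = 0.3542 is strictly positive, so the graph is connected.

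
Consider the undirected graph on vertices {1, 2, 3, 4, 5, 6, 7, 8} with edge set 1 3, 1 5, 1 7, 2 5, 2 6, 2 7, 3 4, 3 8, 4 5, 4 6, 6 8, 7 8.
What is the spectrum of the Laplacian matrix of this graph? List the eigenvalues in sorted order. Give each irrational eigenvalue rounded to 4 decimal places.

With the vertex order [1, 2, 3, 4, 5, 6, 7, 8], the degrees are [3, 3, 3, 3, 3, 3, 3, 3], giving D = diag(3, 3, 3, 3, 3, 3, 3, 3) and L = D - A. The multiplicity of 0 as a Laplacian eigenvalue equals the number of connected components. The single zero eigenvalue shows the graph is connected. There is one zero in the spectrum, matching the 1 component.

[0, 2, 2, 2, 4, 4, 4, 6]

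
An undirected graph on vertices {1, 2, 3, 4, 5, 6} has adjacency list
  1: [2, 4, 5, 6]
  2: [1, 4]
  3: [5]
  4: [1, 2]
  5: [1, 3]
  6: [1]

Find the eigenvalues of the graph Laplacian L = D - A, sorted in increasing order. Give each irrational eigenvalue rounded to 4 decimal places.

Reading degrees in the order [1, 2, 3, 4, 5, 6] gives [4, 2, 1, 2, 2, 1]; set D = diag(4, 2, 1, 2, 2, 1) and form L = D - A. The multiplicity of 0 as a Laplacian eigenvalue equals the number of connected components. By the matrix-tree theorem the graph has (1/6) * product of the nonzero eigenvalues = 3 spanning trees.

[0, 0.4859, 1, 2.4280, 3, 5.0861]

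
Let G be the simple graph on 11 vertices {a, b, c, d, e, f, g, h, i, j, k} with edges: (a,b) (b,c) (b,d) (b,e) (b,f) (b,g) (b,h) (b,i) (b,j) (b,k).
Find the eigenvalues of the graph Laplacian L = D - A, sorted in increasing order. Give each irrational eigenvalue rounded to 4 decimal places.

Each diagonal entry of L is the vertex degree and each off-diagonal entry is -1 where an edge is present, 0 otherwise; in the order [a, b, c, d, e, f, g, h, i, j, k] the diagonal is [1, 10, 1, 1, 1, 1, 1, 1, 1, 1, 1]. The multiplicity of 0 as a Laplacian eigenvalue equals the number of connected components. The single zero eigenvalue shows the graph is connected. There is one zero in the spectrum, matching the 1 component. The eigenvalues sum to 20, which equals trace(L) = 2|E|.

[0, 1, 1, 1, 1, 1, 1, 1, 1, 1, 11]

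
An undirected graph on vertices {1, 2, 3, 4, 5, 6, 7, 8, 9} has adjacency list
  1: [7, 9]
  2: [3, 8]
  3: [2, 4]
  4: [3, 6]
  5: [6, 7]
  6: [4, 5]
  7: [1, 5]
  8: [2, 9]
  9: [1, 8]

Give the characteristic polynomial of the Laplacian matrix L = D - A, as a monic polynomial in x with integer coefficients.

Reading degrees in the order [1, 2, 3, 4, 5, 6, 7, 8, 9] gives [2, 2, 2, 2, 2, 2, 2, 2, 2]; set D = diag(2, 2, 2, 2, 2, 2, 2, 2, 2) and form L = D - A. L has integer entries, so p(x) = det(xI - L) has integer coefficients. Expanding the determinant yields x^9 - 18x^8 + 135x^7 - 546x^6 + 1287x^5 - 1782x^4 + 1386x^3 - 540x^2 + 81x. The coefficient of x^8 equals -trace(L) = -18, matching the sum of degrees.

x^9 - 18x^8 + 135x^7 - 546x^6 + 1287x^5 - 1782x^4 + 1386x^3 - 540x^2 + 81x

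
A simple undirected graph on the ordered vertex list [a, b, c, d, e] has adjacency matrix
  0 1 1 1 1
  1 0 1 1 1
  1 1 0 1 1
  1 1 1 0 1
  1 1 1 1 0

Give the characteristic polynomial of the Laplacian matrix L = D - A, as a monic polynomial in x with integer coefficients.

x^5 - 20x^4 + 150x^3 - 500x^2 + 625x

With the vertex order [a, b, c, d, e], the degrees are [4, 4, 4, 4, 4], giving D = diag(4, 4, 4, 4, 4) and L = D - A. Computing det(xI - L) by cofactor expansion (or equivalently via sum-over-permutations) gives x^5 - 20x^4 + 150x^3 - 500x^2 + 625x. The coefficient of x^4 equals -trace(L) = -20, matching the sum of degrees. The eigenvalues sum to 20, which equals trace(L) = 2|E|.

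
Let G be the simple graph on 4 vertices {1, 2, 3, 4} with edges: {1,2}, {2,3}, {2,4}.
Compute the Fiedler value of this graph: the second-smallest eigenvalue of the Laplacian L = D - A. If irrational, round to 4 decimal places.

Reading degrees in the order [1, 2, 3, 4] gives [1, 3, 1, 1]; set D = diag(1, 3, 1, 1) and form L = D - A. Computing the eigenvalues of L and sorting gives [0, 1, 1, 4]. The Fiedler value lambda_2 = 1 is strictly positive, so the graph is connected. By the matrix-tree theorem the graph has (1/4) * product of the nonzero eigenvalues = 1 spanning tree.

1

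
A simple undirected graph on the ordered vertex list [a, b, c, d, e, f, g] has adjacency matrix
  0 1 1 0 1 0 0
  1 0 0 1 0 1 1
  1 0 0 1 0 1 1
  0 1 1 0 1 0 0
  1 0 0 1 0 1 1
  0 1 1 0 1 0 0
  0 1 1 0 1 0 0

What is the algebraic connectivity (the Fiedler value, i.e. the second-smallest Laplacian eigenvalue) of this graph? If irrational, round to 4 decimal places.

Reading degrees in the order [a, b, c, d, e, f, g] gives [3, 4, 4, 3, 4, 3, 3]; set D = diag(3, 4, 4, 3, 4, 3, 3) and form L = D - A. The smallest Laplacian eigenvalue is always 0. The next one, lambda_2 = 3, measures how hard the graph is to disconnect: larger values mean better connectivity. The eigenvalues sum to 24, which equals trace(L) = 2|E|.

3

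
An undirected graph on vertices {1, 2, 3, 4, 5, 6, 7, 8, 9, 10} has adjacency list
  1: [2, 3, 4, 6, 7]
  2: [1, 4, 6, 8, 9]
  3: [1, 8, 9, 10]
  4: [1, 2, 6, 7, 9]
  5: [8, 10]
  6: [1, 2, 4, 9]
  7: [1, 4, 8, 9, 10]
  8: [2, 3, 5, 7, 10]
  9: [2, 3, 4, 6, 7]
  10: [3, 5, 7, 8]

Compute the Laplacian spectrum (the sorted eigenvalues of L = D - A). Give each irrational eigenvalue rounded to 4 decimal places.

[0, 1.2215, 3, 4.2892, 5, 5, 5, 6, 6.4893, 8]

With the vertex order [1, 2, 3, 4, 5, 6, 7, 8, 9, 10], the degrees are [5, 5, 4, 5, 2, 4, 5, 5, 5, 4], giving D = diag(5, 5, 4, 5, 2, 4, 5, 5, 5, 4) and L = D - A. Since every row of L sums to 0, the all-ones vector is in the kernel and 0 is an eigenvalue. The single zero eigenvalue shows the graph is connected. By the matrix-tree theorem the graph has (1/10) * product of the nonzero eigenvalues = 61200 spanning trees.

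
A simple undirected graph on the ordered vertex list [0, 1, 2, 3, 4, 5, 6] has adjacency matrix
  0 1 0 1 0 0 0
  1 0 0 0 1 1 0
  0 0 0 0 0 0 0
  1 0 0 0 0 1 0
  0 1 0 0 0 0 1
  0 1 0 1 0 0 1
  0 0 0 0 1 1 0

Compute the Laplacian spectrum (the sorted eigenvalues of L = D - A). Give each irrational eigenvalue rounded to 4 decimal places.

Each diagonal entry of L is the vertex degree and each off-diagonal entry is -1 where an edge is present, 0 otherwise; in the order [0, 1, 2, 3, 4, 5, 6] the diagonal is [2, 3, 0, 2, 2, 3, 2]. Diagonalising L (or applying a numerical eigensolver to the 7x7 matrix) gives the spectrum above. The 2 zero eigenvalues correspond to the 2 connected components. The eigenvalues sum to 14, which equals trace(L) = 2|E|.

[0, 0, 1, 2, 3, 3, 5]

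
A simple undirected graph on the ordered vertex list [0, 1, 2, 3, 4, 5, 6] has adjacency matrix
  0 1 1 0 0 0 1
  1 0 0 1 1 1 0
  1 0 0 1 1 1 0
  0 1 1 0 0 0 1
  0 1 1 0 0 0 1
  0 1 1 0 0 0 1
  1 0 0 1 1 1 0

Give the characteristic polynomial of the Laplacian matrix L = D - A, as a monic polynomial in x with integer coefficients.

Each diagonal entry of L is the vertex degree and each off-diagonal entry is -1 where an edge is present, 0 otherwise; in the order [0, 1, 2, 3, 4, 5, 6] the diagonal is [3, 4, 4, 3, 3, 3, 4]. L has integer entries, so p(x) = det(xI - L) has integer coefficients. Expanding the determinant yields x^7 - 24x^6 + 234x^5 - 1192x^4 + 3357x^3 - 4968x^2 + 3024x. Since p(0) = det(-L) = 0, x divides p(x). By the matrix-tree theorem the graph has (1/7) * product of the nonzero eigenvalues = 432 spanning trees. There is one zero in the spectrum, matching the 1 component.

x^7 - 24x^6 + 234x^5 - 1192x^4 + 3357x^3 - 4968x^2 + 3024x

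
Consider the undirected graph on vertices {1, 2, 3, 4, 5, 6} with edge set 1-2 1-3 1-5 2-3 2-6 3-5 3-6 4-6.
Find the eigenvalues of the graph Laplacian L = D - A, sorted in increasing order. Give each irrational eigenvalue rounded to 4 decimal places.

[0, 0.7312, 2.1353, 3.4659, 4.5494, 5.1183]

Reading degrees in the order [1, 2, 3, 4, 5, 6] gives [3, 3, 4, 1, 2, 3]; set D = diag(3, 3, 4, 1, 2, 3) and form L = D - A. The multiplicity of 0 as a Laplacian eigenvalue equals the number of connected components. The largest eigenvalue, 5.1183, is at most the vertex count 6.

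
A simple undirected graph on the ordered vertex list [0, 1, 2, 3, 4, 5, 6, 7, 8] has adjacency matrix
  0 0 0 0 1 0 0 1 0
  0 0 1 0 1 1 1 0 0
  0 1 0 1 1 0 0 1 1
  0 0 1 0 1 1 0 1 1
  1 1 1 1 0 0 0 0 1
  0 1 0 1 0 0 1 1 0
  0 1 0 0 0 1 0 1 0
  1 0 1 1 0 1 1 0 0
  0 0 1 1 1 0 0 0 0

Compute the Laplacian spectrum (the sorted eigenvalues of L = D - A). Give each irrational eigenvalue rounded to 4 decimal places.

[0, 1.7321, 1.9429, 3.8084, 4.0850, 4.8981, 5.7602, 6.8153, 6.9581]

Each diagonal entry of L is the vertex degree and each off-diagonal entry is -1 where an edge is present, 0 otherwise; in the order [0, 1, 2, 3, 4, 5, 6, 7, 8] the diagonal is [2, 4, 5, 5, 5, 4, 3, 5, 3]. The multiplicity of 0 as a Laplacian eigenvalue equals the number of connected components. The largest eigenvalue, 6.9581, is at most the vertex count 9.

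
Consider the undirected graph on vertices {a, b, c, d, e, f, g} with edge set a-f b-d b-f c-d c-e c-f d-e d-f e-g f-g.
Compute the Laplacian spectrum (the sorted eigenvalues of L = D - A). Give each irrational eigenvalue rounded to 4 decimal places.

[0, 0.9393, 1.6241, 2.3158, 3.8866, 4.9433, 6.2909]

Each diagonal entry of L is the vertex degree and each off-diagonal entry is -1 where an edge is present, 0 otherwise; in the order [a, b, c, d, e, f, g] the diagonal is [1, 2, 3, 4, 3, 5, 2]. Since every row of L sums to 0, the all-ones vector is in the kernel and 0 is an eigenvalue. The single zero eigenvalue shows the graph is connected. The eigenvalues sum to 20, which equals trace(L) = 2|E|.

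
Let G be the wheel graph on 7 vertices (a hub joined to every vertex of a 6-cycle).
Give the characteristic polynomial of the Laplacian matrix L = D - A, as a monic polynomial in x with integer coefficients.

The graph has 7 vertices and degree multiset [6, 3, 3, 3, 3, 3, 3]; D is the diagonal matrix of degrees and L = D - A. Computing det(xI - L) by cofactor expansion (or equivalently via sum-over-permutations) gives x^7 - 24x^6 + 231x^5 - 1140x^4 + 3036x^3 - 4128x^2 + 2240x. Since p(0) = det(-L) = 0, x divides p(x). The eigenvalues sum to 24, which equals trace(L) = 2|E|. The largest eigenvalue, 7, is at most the vertex count 7.

x^7 - 24x^6 + 231x^5 - 1140x^4 + 3036x^3 - 4128x^2 + 2240x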